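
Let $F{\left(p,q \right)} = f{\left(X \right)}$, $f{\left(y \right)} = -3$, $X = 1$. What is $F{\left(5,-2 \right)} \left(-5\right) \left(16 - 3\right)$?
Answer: $195$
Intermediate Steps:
$F{\left(p,q \right)} = -3$
$F{\left(5,-2 \right)} \left(-5\right) \left(16 - 3\right) = \left(-3\right) \left(-5\right) \left(16 - 3\right) = 15 \cdot 13 = 195$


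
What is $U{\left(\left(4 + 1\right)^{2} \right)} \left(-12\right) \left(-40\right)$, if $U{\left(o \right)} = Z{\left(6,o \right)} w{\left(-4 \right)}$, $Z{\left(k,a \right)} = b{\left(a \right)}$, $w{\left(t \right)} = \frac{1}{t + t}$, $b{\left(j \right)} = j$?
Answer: $-1500$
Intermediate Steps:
$w{\left(t \right)} = \frac{1}{2 t}$
$Z{\left(k,a \right)} = a$
$U{\left(o \right)} = - \frac{o}{8}$ ($U{\left(o \right)} = o \frac{1}{2 \left(-4\right)} = o \frac{1}{2} \left(- \frac{1}{4}\right) = o \left(- \frac{1}{8}\right) = - \frac{o}{8}$)
$U{\left(\left(4 + 1\right)^{2} \right)} \left(-12\right) \left(-40\right) = - \frac{\left(4 + 1\right)^{2}}{8} \left(-12\right) \left(-40\right) = - \frac{5^{2}}{8} \left(-12\right) \left(-40\right) = \left(- \frac{1}{8}\right) 25 \left(-12\right) \left(-40\right) = \left(- \frac{25}{8}\right) \left(-12\right) \left(-40\right) = \frac{75}{2} \left(-40\right) = -1500$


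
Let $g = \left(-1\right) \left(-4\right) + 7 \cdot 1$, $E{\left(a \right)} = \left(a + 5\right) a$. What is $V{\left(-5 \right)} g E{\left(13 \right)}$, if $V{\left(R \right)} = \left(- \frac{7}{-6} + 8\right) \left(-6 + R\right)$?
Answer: $-259545$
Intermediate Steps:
$V{\left(R \right)} = -55 + \frac{55 R}{6}$ ($V{\left(R \right)} = \left(\left(-7\right) \left(- \frac{1}{6}\right) + 8\right) \left(-6 + R\right) = \left(\frac{7}{6} + 8\right) \left(-6 + R\right) = \frac{55 \left(-6 + R\right)}{6} = -55 + \frac{55 R}{6}$)
$E{\left(a \right)} = a \left(5 + a\right)$ ($E{\left(a \right)} = \left(5 + a\right) a = a \left(5 + a\right)$)
$g = 11$ ($g = 4 + 7 = 11$)
$V{\left(-5 \right)} g E{\left(13 \right)} = \left(-55 + \frac{55}{6} \left(-5\right)\right) 11 \cdot 13 \left(5 + 13\right) = \left(-55 - \frac{275}{6}\right) 11 \cdot 13 \cdot 18 = \left(- \frac{605}{6}\right) 11 \cdot 234 = \left(- \frac{6655}{6}\right) 234 = -259545$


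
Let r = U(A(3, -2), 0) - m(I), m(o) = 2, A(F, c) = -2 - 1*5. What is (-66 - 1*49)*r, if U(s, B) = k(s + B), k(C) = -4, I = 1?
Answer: 690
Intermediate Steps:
A(F, c) = -7 (A(F, c) = -2 - 5 = -7)
U(s, B) = -4
r = -6 (r = -4 - 1*2 = -4 - 2 = -6)
(-66 - 1*49)*r = (-66 - 1*49)*(-6) = (-66 - 49)*(-6) = -115*(-6) = 690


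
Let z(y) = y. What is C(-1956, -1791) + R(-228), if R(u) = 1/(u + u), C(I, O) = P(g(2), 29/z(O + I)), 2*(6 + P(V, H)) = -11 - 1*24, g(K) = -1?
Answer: -10717/456 ≈ -23.502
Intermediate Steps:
P(V, H) = -47/2 (P(V, H) = -6 + (-11 - 1*24)/2 = -6 + (-11 - 24)/2 = -6 + (½)*(-35) = -6 - 35/2 = -47/2)
C(I, O) = -47/2
R(u) = 1/(2*u)
C(-1956, -1791) + R(-228) = -47/2 + (½)/(-228) = -47/2 + (½)*(-1/228) = -47/2 - 1/456 = -10717/456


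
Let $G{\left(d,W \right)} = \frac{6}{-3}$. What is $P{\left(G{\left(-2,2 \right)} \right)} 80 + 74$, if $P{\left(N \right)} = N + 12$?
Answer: $874$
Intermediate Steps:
$G{\left(d,W \right)} = -2$ ($G{\left(d,W \right)} = 6 \left(- \frac{1}{3}\right) = -2$)
$P{\left(N \right)} = 12 + N$
$P{\left(G{\left(-2,2 \right)} \right)} 80 + 74 = \left(12 - 2\right) 80 + 74 = 10 \cdot 80 + 74 = 800 + 74 = 874$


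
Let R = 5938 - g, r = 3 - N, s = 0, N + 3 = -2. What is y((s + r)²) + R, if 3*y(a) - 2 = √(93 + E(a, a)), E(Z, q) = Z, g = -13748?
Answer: 59060/3 + √157/3 ≈ 19691.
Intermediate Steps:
N = -5 (N = -3 - 2 = -5)
r = 8 (r = 3 - 1*(-5) = 3 + 5 = 8)
y(a) = ⅔ + √(93 + a)/3
R = 19686 (R = 5938 - 1*(-13748) = 5938 + 13748 = 19686)
y((s + r)²) + R = (⅔ + √(93 + (0 + 8)²)/3) + 19686 = (⅔ + √(93 + 8²)/3) + 19686 = (⅔ + √(93 + 64)/3) + 19686 = (⅔ + √157/3) + 19686 = 59060/3 + √157/3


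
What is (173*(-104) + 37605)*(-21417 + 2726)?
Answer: -366586583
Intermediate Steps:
(173*(-104) + 37605)*(-21417 + 2726) = (-17992 + 37605)*(-18691) = 19613*(-18691) = -366586583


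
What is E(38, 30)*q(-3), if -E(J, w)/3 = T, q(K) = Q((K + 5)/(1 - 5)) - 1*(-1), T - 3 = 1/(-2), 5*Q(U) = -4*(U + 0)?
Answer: -21/2 ≈ -10.500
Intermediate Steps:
Q(U) = -4*U/5 (Q(U) = (-4*(U + 0))/5 = (-4*U)/5 = -4*U/5)
T = 5/2 (T = 3 + 1/(-2) = 3 - ½ = 5/2 ≈ 2.5000)
q(K) = 2 + K/5 (q(K) = -4*(K + 5)/(5*(1 - 5)) - 1*(-1) = -4*(5 + K)/(5*(-4)) + 1 = -4*(5 + K)*(-1)/(5*4) + 1 = -4*(-5/4 - K/4)/5 + 1 = (1 + K/5) + 1 = 2 + K/5)
E(J, w) = -15/2 (E(J, w) = -3*5/2 = -15/2)
E(38, 30)*q(-3) = -15*(2 + (⅕)*(-3))/2 = -15*(2 - ⅗)/2 = -15/2*7/5 = -21/2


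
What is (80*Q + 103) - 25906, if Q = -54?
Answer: -30123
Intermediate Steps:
(80*Q + 103) - 25906 = (80*(-54) + 103) - 25906 = (-4320 + 103) - 25906 = -4217 - 25906 = -30123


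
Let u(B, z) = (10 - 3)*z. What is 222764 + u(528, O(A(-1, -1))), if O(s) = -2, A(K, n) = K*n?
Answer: 222750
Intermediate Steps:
u(B, z) = 7*z
222764 + u(528, O(A(-1, -1))) = 222764 + 7*(-2) = 222764 - 14 = 222750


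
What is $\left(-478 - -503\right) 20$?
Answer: $500$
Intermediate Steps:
$\left(-478 - -503\right) 20 = \left(-478 + 503\right) 20 = 25 \cdot 20 = 500$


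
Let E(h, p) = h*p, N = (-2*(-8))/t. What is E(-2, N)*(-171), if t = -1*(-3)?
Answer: 1824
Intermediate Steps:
t = 3
N = 16/3 (N = -2*(-8)/3 = 16*(⅓) = 16/3 ≈ 5.3333)
E(-2, N)*(-171) = -2*16/3*(-171) = -32/3*(-171) = 1824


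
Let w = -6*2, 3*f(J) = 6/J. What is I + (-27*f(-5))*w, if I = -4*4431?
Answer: -89268/5 ≈ -17854.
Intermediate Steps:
f(J) = 2/J (f(J) = (6/J)/3 = 2/J)
w = -12
I = -17724
I + (-27*f(-5))*w = -17724 - 54/(-5)*(-12) = -17724 - 54*(-1)/5*(-12) = -17724 - 27*(-⅖)*(-12) = -17724 + (54/5)*(-12) = -17724 - 648/5 = -89268/5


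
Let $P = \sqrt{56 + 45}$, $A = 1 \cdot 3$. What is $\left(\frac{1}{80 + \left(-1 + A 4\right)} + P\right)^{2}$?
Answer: $\frac{836382}{8281} + \frac{2 \sqrt{101}}{91} \approx 101.22$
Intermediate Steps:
$A = 3$
$P = \sqrt{101} \approx 10.05$
$\left(\frac{1}{80 + \left(-1 + A 4\right)} + P\right)^{2} = \left(\frac{1}{80 + \left(-1 + 3 \cdot 4\right)} + \sqrt{101}\right)^{2} = \left(\frac{1}{80 + \left(-1 + 12\right)} + \sqrt{101}\right)^{2} = \left(\frac{1}{80 + 11} + \sqrt{101}\right)^{2} = \left(\frac{1}{91} + \sqrt{101}\right)^{2}$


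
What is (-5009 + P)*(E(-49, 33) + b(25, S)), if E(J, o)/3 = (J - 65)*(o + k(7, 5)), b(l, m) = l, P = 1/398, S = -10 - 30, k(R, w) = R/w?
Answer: 117021211119/1990 ≈ 5.8805e+7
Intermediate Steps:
S = -40
P = 1/398 ≈ 0.0025126
E(J, o) = 3*(-65 + J)*(7/5 + o) (E(J, o) = 3*((J - 65)*(o + 7/5)) = 3*((-65 + J)*(o + 7*(⅕))) = 3*((-65 + J)*(o + 7/5)) = 3*((-65 + J)*(7/5 + o)) = 3*(-65 + J)*(7/5 + o))
(-5009 + P)*(E(-49, 33) + b(25, S)) = (-5009 + 1/398)*((-273 - 195*33 + (21/5)*(-49) + 3*(-49)*33) + 25) = -1993581*((-273 - 6435 - 1029/5 - 4851) + 25)/398 = -1993581*(-58824/5 + 25)/398 = -1993581/398*(-58699/5) = 117021211119/1990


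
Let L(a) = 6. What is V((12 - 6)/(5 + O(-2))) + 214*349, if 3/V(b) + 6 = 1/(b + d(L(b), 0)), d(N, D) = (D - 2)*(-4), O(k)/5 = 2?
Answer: 18447316/247 ≈ 74686.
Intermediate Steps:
O(k) = 10 (O(k) = 5*2 = 10)
d(N, D) = 8 - 4*D (d(N, D) = (-2 + D)*(-4) = 8 - 4*D)
V(b) = 3/(-6 + 1/(8 + b)) (V(b) = 3/(-6 + 1/(b + (8 - 4*0))) = 3/(-6 + 1/(b + (8 + 0))) = 3/(-6 + 1/(b + 8)) = 3/(-6 + 1/(8 + b)))
V((12 - 6)/(5 + O(-2))) + 214*349 = 3*(-8 - (12 - 6)/(5 + 10))/(47 + 6*((12 - 6)/(5 + 10))) + 214*349 = 3*(-8 - 6/15)/(47 + 6*(6/15)) + 74686 = 3*(-8 - 6/15)/(47 + 6*(6*(1/15))) + 74686 = 3*(-8 - 1*⅖)/(47 + 6*(⅖)) + 74686 = 3*(-8 - ⅖)/(47 + 12/5) + 74686 = 3*(-42/5)/(247/5) + 74686 = 3*(5/247)*(-42/5) + 74686 = -126/247 + 74686 = 18447316/247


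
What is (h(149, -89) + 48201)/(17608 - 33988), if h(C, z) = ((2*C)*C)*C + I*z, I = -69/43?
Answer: -143281199/352170 ≈ -406.85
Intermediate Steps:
I = -69/43 (I = -69*1/43 = -69/43 ≈ -1.6047)
h(C, z) = 2*C³ - 69*z/43 (h(C, z) = ((2*C)*C)*C - 69*z/43 = (2*C²)*C - 69*z/43 = 2*C³ - 69*z/43)
(h(149, -89) + 48201)/(17608 - 33988) = ((2*149³ - 69/43*(-89)) + 48201)/(17608 - 33988) = ((2*3307949 + 6141/43) + 48201)/(-16380) = ((6615898 + 6141/43) + 48201)*(-1/16380) = (284489755/43 + 48201)*(-1/16380) = (286562398/43)*(-1/16380) = -143281199/352170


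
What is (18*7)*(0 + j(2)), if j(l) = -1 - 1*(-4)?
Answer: 378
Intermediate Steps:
j(l) = 3 (j(l) = -1 + 4 = 3)
(18*7)*(0 + j(2)) = (18*7)*(0 + 3) = 126*3 = 378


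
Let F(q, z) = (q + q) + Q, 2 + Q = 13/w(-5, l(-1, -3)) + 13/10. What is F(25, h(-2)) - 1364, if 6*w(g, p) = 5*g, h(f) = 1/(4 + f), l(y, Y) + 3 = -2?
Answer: -65891/50 ≈ -1317.8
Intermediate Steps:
l(y, Y) = -5 (l(y, Y) = -3 - 2 = -5)
w(g, p) = 5*g/6 (w(g, p) = (5*g)/6 = 5*g/6)
Q = -191/50 (Q = -2 + (13/(((⅚)*(-5))) + 13/10) = -2 + (13/(-25/6) + 13*(⅒)) = -2 + (13*(-6/25) + 13/10) = -2 + (-78/25 + 13/10) = -2 - 91/50 = -191/50 ≈ -3.8200)
F(q, z) = -191/50 + 2*q (F(q, z) = (q + q) - 191/50 = 2*q - 191/50 = -191/50 + 2*q)
F(25, h(-2)) - 1364 = (-191/50 + 2*25) - 1364 = (-191/50 + 50) - 1364 = 2309/50 - 1364 = -65891/50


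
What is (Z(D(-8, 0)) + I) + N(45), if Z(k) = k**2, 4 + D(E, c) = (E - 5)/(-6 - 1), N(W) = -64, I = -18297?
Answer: -899464/49 ≈ -18356.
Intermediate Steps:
D(E, c) = -23/7 - E/7 (D(E, c) = -4 + (E - 5)/(-6 - 1) = -4 + (-5 + E)/(-7) = -4 + (-5 + E)*(-1/7) = -4 + (5/7 - E/7) = -23/7 - E/7)
(Z(D(-8, 0)) + I) + N(45) = ((-23/7 - 1/7*(-8))**2 - 18297) - 64 = ((-23/7 + 8/7)**2 - 18297) - 64 = ((-15/7)**2 - 18297) - 64 = (225/49 - 18297) - 64 = -896328/49 - 64 = -899464/49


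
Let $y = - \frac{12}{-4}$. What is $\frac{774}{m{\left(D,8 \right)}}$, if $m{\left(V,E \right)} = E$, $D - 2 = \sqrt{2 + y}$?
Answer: $\frac{387}{4} \approx 96.75$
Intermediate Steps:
$y = 3$ ($y = \left(-12\right) \left(- \frac{1}{4}\right) = 3$)
$D = 2 + \sqrt{5}$ ($D = 2 + \sqrt{2 + 3} = 2 + \sqrt{5} \approx 4.2361$)
$\frac{774}{m{\left(D,8 \right)}} = \frac{774}{8} = 774 \cdot \frac{1}{8} = \frac{387}{4}$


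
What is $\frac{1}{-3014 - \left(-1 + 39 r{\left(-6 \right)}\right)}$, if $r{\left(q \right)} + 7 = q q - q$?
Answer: $- \frac{1}{4378} \approx -0.00022841$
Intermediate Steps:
$r{\left(q \right)} = -7 + q^{2} - q$ ($r{\left(q \right)} = -7 - \left(q - q q\right) = -7 + \left(q^{2} - q\right) = -7 + q^{2} - q$)
$\frac{1}{-3014 - \left(-1 + 39 r{\left(-6 \right)}\right)} = \frac{1}{-3014 + \left(- 39 \left(-7 + \left(-6\right)^{2} - -6\right) + 1\right)} = \frac{1}{-3014 + \left(- 39 \left(-7 + 36 + 6\right) + 1\right)} = \frac{1}{-3014 + \left(\left(-39\right) 35 + 1\right)} = \frac{1}{-3014 + \left(-1365 + 1\right)} = \frac{1}{-3014 - 1364} = \frac{1}{-4378} = - \frac{1}{4378}$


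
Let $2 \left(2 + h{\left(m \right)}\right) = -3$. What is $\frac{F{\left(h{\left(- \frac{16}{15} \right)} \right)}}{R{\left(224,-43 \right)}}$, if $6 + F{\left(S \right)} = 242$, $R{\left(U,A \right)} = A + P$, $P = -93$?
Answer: $- \frac{59}{34} \approx -1.7353$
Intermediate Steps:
$h{\left(m \right)} = - \frac{7}{2}$ ($h{\left(m \right)} = -2 + \frac{1}{2} \left(-3\right) = -2 - \frac{3}{2} = - \frac{7}{2}$)
$R{\left(U,A \right)} = -93 + A$ ($R{\left(U,A \right)} = A - 93 = -93 + A$)
$F{\left(S \right)} = 236$ ($F{\left(S \right)} = -6 + 242 = 236$)
$\frac{F{\left(h{\left(- \frac{16}{15} \right)} \right)}}{R{\left(224,-43 \right)}} = \frac{236}{-93 - 43} = \frac{236}{-136} = 236 \left(- \frac{1}{136}\right) = - \frac{59}{34}$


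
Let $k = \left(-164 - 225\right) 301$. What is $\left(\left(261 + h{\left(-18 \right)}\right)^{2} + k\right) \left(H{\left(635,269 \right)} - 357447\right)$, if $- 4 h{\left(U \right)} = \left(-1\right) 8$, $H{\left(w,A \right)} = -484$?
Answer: $17152053520$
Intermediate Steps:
$h{\left(U \right)} = 2$ ($h{\left(U \right)} = - \frac{\left(-1\right) 8}{4} = \left(- \frac{1}{4}\right) \left(-8\right) = 2$)
$k = -117089$ ($k = \left(-389\right) 301 = -117089$)
$\left(\left(261 + h{\left(-18 \right)}\right)^{2} + k\right) \left(H{\left(635,269 \right)} - 357447\right) = \left(\left(261 + 2\right)^{2} - 117089\right) \left(-484 - 357447\right) = \left(263^{2} - 117089\right) \left(-357931\right) = \left(69169 - 117089\right) \left(-357931\right) = \left(-47920\right) \left(-357931\right) = 17152053520$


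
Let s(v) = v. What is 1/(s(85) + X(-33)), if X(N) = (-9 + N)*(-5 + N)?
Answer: 1/1681 ≈ 0.00059488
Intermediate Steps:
1/(s(85) + X(-33)) = 1/(85 + (45 + (-33)**2 - 14*(-33))) = 1/(85 + (45 + 1089 + 462)) = 1/(85 + 1596) = 1/1681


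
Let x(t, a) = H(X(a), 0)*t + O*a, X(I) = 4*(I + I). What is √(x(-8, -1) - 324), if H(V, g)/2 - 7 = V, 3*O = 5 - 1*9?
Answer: 2*I*√690/3 ≈ 17.512*I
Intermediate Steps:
O = -4/3 (O = (5 - 1*9)/3 = (5 - 9)/3 = (⅓)*(-4) = -4/3 ≈ -1.3333)
X(I) = 8*I (X(I) = 4*(2*I) = 8*I)
H(V, g) = 14 + 2*V
x(t, a) = -4*a/3 + t*(14 + 16*a) (x(t, a) = (14 + 2*(8*a))*t - 4*a/3 = (14 + 16*a)*t - 4*a/3 = t*(14 + 16*a) - 4*a/3 = -4*a/3 + t*(14 + 16*a))
√(x(-8, -1) - 324) = √((-4/3*(-1) + 2*(-8)*(7 + 8*(-1))) - 324) = √((4/3 + 2*(-8)*(7 - 8)) - 324) = √((4/3 + 2*(-8)*(-1)) - 324) = √((4/3 + 16) - 324) = √(52/3 - 324) = √(-920/3) = 2*I*√690/3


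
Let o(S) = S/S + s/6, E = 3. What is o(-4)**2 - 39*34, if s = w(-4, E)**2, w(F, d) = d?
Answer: -5279/4 ≈ -1319.8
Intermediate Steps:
s = 9 (s = 3**2 = 9)
o(S) = 5/2 (o(S) = S/S + 9/6 = 1 + 9*(1/6) = 1 + 3/2 = 5/2)
o(-4)**2 - 39*34 = (5/2)**2 - 39*34 = 25/4 - 1326 = -5279/4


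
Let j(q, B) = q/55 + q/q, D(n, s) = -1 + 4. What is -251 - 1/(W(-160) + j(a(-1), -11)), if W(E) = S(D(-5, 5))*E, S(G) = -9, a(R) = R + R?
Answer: -19892558/79253 ≈ -251.00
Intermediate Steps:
D(n, s) = 3
a(R) = 2*R
j(q, B) = 1 + q/55 (j(q, B) = q*(1/55) + 1 = q/55 + 1 = 1 + q/55)
W(E) = -9*E
-251 - 1/(W(-160) + j(a(-1), -11)) = -251 - 1/(-9*(-160) + (1 + (2*(-1))/55)) = -251 - 1/(1440 + (1 + (1/55)*(-2))) = -251 - 1/(1440 + (1 - 2/55)) = -251 - 1/(1440 + 53/55) = -251 - 1/79253/55 = -251 - 1*55/79253 = -251 - 55/79253 = -19892558/79253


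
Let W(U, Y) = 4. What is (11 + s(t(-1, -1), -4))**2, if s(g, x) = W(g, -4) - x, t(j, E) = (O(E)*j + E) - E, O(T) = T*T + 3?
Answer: 361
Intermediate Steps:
O(T) = 3 + T**2 (O(T) = T**2 + 3 = 3 + T**2)
t(j, E) = j*(3 + E**2) (t(j, E) = ((3 + E**2)*j + E) - E = (j*(3 + E**2) + E) - E = (E + j*(3 + E**2)) - E = j*(3 + E**2))
s(g, x) = 4 - x
(11 + s(t(-1, -1), -4))**2 = (11 + (4 - 1*(-4)))**2 = (11 + (4 + 4))**2 = (11 + 8)**2 = 19**2 = 361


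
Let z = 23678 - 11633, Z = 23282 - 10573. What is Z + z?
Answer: 24754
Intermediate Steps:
Z = 12709
z = 12045
Z + z = 12709 + 12045 = 24754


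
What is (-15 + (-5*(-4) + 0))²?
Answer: 25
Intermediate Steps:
(-15 + (-5*(-4) + 0))² = (-15 + (20 + 0))² = (-15 + 20)² = 5² = 25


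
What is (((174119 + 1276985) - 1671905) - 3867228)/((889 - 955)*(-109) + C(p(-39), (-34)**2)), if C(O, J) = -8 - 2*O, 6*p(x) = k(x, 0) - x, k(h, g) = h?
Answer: -4088029/7186 ≈ -568.89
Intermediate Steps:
p(x) = 0 (p(x) = (x - x)/6 = (1/6)*0 = 0)
(((174119 + 1276985) - 1671905) - 3867228)/((889 - 955)*(-109) + C(p(-39), (-34)**2)) = (((174119 + 1276985) - 1671905) - 3867228)/((889 - 955)*(-109) + (-8 - 2*0)) = ((1451104 - 1671905) - 3867228)/(-66*(-109) + (-8 + 0)) = (-220801 - 3867228)/(7194 - 8) = -4088029/7186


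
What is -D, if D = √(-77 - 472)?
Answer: -3*I*√61 ≈ -23.431*I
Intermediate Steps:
D = 3*I*√61 (D = √(-549) = 3*I*√61 ≈ 23.431*I)
-D = -3*I*√61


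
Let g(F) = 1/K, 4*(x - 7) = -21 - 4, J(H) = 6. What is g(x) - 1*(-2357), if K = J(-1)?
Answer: 14143/6 ≈ 2357.2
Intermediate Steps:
K = 6
x = 3/4 (x = 7 + (-21 - 4)/4 = 7 + (1/4)*(-25) = 7 - 25/4 = 3/4 ≈ 0.75000)
g(F) = 1/6
g(x) - 1*(-2357) = 1/6 - 1*(-2357) = 1/6 + 2357 = 14143/6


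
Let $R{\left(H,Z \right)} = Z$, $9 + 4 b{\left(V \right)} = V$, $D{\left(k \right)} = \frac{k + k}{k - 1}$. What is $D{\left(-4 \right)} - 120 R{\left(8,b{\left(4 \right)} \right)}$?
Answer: $\frac{758}{5} \approx 151.6$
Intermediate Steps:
$D{\left(k \right)} = \frac{2 k}{-1 + k}$
$b{\left(V \right)} = - \frac{9}{4} + \frac{V}{4}$
$D{\left(-4 \right)} - 120 R{\left(8,b{\left(4 \right)} \right)} = 2 \left(-4\right) \frac{1}{-1 - 4} - 120 \left(- \frac{9}{4} + \frac{1}{4} \cdot 4\right) = 2 \left(-4\right) \frac{1}{-5} - 120 \left(- \frac{9}{4} + 1\right) = 2 \left(-4\right) \left(- \frac{1}{5}\right) - -150 = \frac{8}{5} + 150 = \frac{758}{5}$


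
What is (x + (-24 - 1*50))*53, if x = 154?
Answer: 4240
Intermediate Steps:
(x + (-24 - 1*50))*53 = (154 + (-24 - 1*50))*53 = (154 + (-24 - 50))*53 = (154 - 74)*53 = 80*53 = 4240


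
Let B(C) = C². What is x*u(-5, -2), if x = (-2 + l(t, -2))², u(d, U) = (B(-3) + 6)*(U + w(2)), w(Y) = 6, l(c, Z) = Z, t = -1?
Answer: 960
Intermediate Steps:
u(d, U) = 90 + 15*U (u(d, U) = ((-3)² + 6)*(U + 6) = (9 + 6)*(6 + U) = 15*(6 + U) = 90 + 15*U)
x = 16 (x = (-2 - 2)² = (-4)² = 16)
x*u(-5, -2) = 16*(90 + 15*(-2)) = 16*(90 - 30) = 16*60 = 960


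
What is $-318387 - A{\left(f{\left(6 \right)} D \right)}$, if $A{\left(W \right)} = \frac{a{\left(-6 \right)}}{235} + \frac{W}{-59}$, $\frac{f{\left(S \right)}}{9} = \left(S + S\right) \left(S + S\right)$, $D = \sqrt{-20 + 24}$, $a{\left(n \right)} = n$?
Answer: $- \frac{4413826281}{13865} \approx -3.1834 \cdot 10^{5}$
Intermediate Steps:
$D = 2$ ($D = \sqrt{4} = 2$)
$f{\left(S \right)} = 36 S^{2}$ ($f{\left(S \right)} = 9 \left(S + S\right) \left(S + S\right) = 9 \cdot 2 S 2 S = 9 \cdot 4 S^{2} = 36 S^{2}$)
$A{\left(W \right)} = - \frac{6}{235} - \frac{W}{59}$ ($A{\left(W \right)} = - \frac{6}{235} + \frac{W}{-59} = \left(-6\right) \frac{1}{235} + W \left(- \frac{1}{59}\right) = - \frac{6}{235} - \frac{W}{59}$)
$-318387 - A{\left(f{\left(6 \right)} D \right)} = -318387 - \left(- \frac{6}{235} - \frac{36 \cdot 6^{2} \cdot 2}{59}\right) = -318387 - \left(- \frac{6}{235} - \frac{36 \cdot 36 \cdot 2}{59}\right) = -318387 - \left(- \frac{6}{235} - \frac{1296 \cdot 2}{59}\right) = -318387 - \left(- \frac{6}{235} - \frac{2592}{59}\right) = -318387 - - \frac{609474}{13865} = -318387 + \frac{609474}{13865} = - \frac{4413826281}{13865}$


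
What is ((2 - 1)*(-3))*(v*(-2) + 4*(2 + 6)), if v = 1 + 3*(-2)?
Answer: -126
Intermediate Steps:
v = -5 (v = 1 - 6 = -5)
((2 - 1)*(-3))*(v*(-2) + 4*(2 + 6)) = ((2 - 1)*(-3))*(-5*(-2) + 4*(2 + 6)) = (1*(-3))*(10 + 4*8) = -3*(10 + 32) = -3*42 = -126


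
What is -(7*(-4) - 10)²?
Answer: -1444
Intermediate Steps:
-(7*(-4) - 10)² = -(-28 - 10)² = -1*(-38)² = -1*1444 = -1444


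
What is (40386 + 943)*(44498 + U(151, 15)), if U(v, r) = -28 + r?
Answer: 1838520565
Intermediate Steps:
(40386 + 943)*(44498 + U(151, 15)) = (40386 + 943)*(44498 + (-28 + 15)) = 41329*(44498 - 13) = 41329*44485 = 1838520565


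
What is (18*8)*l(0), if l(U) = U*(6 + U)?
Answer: 0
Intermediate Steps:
(18*8)*l(0) = (18*8)*(0*(6 + 0)) = 144*(0*6) = 144*0 = 0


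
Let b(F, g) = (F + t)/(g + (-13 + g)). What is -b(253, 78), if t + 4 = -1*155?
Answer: -94/143 ≈ -0.65734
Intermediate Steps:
t = -159 (t = -4 - 1*155 = -4 - 155 = -159)
b(F, g) = (-159 + F)/(-13 + 2*g) (b(F, g) = (F - 159)/(g + (-13 + g)) = (-159 + F)/(-13 + 2*g))
-b(253, 78) = -(-159 + 253)/(-13 + 2*78) = -94/(-13 + 156) = -94/143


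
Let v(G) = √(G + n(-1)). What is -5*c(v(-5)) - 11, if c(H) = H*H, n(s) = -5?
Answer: 39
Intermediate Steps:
v(G) = √(-5 + G) (v(G) = √(G - 5) = √(-5 + G))
c(H) = H²
-5*c(v(-5)) - 11 = -5*(√(-5 - 5))² - 11 = -5*(√(-10))² - 11 = -5*(I*√10)² - 11 = -5*(-10) - 11 = 50 - 11 = 39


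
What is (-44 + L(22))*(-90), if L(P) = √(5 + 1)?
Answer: 3960 - 90*√6 ≈ 3739.5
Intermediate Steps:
L(P) = √6
(-44 + L(22))*(-90) = (-44 + √6)*(-90) = 3960 - 90*√6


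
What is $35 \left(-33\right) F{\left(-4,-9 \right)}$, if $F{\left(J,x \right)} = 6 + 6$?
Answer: $-13860$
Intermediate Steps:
$F{\left(J,x \right)} = 12$
$35 \left(-33\right) F{\left(-4,-9 \right)} = 35 \left(-33\right) 12 = \left(-1155\right) 12 = -13860$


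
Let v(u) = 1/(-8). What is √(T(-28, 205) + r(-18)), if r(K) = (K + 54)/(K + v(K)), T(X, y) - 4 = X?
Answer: 2*I*√136590/145 ≈ 5.0977*I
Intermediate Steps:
v(u) = -⅛
T(X, y) = 4 + X
r(K) = (54 + K)/(-⅛ + K) (r(K) = (K + 54)/(K - ⅛) = (54 + K)/(-⅛ + K))
√(T(-28, 205) + r(-18)) = √((4 - 28) + 8*(54 - 18)/(-1 + 8*(-18))) = √(-24 + 8*36/(-1 - 144)) = √(-24 + 8*36/(-145)) = √(-24 + 8*(-1/145)*36) = √(-24 - 288/145) = √(-3768/145) = 2*I*√136590/145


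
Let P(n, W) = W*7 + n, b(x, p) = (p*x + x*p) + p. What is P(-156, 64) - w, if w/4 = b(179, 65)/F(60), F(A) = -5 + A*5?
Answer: -1440/59 ≈ -24.407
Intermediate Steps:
b(x, p) = p + 2*p*x (b(x, p) = (p*x + p*x) + p = 2*p*x + p = p + 2*p*x)
F(A) = -5 + 5*A
P(n, W) = n + 7*W (P(n, W) = 7*W + n = n + 7*W)
w = 18668/59 (w = 4*((65*(1 + 2*179))/(-5 + 5*60)) = 4*((65*(1 + 358))/(-5 + 300)) = 4*((65*359)/295) = 4*(23335*(1/295)) = 4*(4667/59) = 18668/59 ≈ 316.41)
P(-156, 64) - w = (-156 + 7*64) - 1*18668/59 = (-156 + 448) - 18668/59 = 292 - 18668/59 = -1440/59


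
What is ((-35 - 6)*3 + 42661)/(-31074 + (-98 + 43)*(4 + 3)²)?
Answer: -42538/33769 ≈ -1.2597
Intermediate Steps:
((-35 - 6)*3 + 42661)/(-31074 + (-98 + 43)*(4 + 3)²) = (-41*3 + 42661)/(-31074 - 55*7²) = (-123 + 42661)/(-31074 - 55*49) = 42538/(-31074 - 2695) = 42538/(-33769) = 42538*(-1/33769) = -42538/33769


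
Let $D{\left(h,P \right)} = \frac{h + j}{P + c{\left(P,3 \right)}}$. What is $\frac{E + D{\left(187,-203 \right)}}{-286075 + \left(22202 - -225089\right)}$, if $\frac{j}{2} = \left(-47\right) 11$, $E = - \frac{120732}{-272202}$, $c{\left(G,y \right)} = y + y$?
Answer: $- \frac{14129961}{115541401472} \approx -0.00012229$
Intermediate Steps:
$c{\left(G,y \right)} = 2 y$
$E = \frac{20122}{45367}$ ($E = \left(-120732\right) \left(- \frac{1}{272202}\right) = \frac{20122}{45367} \approx 0.44354$)
$j = -1034$ ($j = 2 \left(\left(-47\right) 11\right) = 2 \left(-517\right) = -1034$)
$D{\left(h,P \right)} = \frac{-1034 + h}{6 + P}$ ($D{\left(h,P \right)} = \frac{h - 1034}{P + 2 \cdot 3} = \frac{-1034 + h}{P + 6} = \frac{-1034 + h}{6 + P}$)
$\frac{E + D{\left(187,-203 \right)}}{-286075 + \left(22202 - -225089\right)} = \frac{\frac{20122}{45367} + \frac{-1034 + 187}{6 - 203}}{-286075 + \left(22202 - -225089\right)} = \frac{\frac{20122}{45367} + \frac{1}{-197} \left(-847\right)}{-286075 + \left(22202 + 225089\right)} = \frac{\frac{20122}{45367} - - \frac{847}{197}}{-286075 + 247291} = \frac{\frac{20122}{45367} + \frac{847}{197}}{-38784} = \frac{42389883}{8937299} \left(- \frac{1}{38784}\right) = - \frac{14129961}{115541401472}$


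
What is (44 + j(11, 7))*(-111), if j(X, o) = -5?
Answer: -4329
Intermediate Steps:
(44 + j(11, 7))*(-111) = (44 - 5)*(-111) = 39*(-111) = -4329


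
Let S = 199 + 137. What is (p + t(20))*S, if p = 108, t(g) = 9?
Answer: 39312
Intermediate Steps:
S = 336
(p + t(20))*S = (108 + 9)*336 = 117*336 = 39312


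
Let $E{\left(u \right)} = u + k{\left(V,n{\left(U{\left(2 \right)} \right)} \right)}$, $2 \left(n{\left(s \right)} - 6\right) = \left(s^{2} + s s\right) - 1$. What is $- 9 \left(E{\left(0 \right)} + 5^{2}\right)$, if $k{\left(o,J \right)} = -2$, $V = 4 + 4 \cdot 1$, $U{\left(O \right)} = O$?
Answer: $-207$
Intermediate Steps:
$n{\left(s \right)} = \frac{11}{2} + s^{2}$ ($n{\left(s \right)} = 6 + \frac{\left(s^{2} + s s\right) - 1}{2} = 6 + \frac{\left(s^{2} + s^{2}\right) - 1}{2} = 6 + \frac{2 s^{2} - 1}{2} = 6 + \frac{-1 + 2 s^{2}}{2} = 6 + \left(- \frac{1}{2} + s^{2}\right) = \frac{11}{2} + s^{2}$)
$V = 8$ ($V = 4 + 4 = 8$)
$E{\left(u \right)} = -2 + u$ ($E{\left(u \right)} = u - 2 = -2 + u$)
$- 9 \left(E{\left(0 \right)} + 5^{2}\right) = - 9 \left(\left(-2 + 0\right) + 5^{2}\right) = - 9 \left(-2 + 25\right) = \left(-9\right) 23 = -207$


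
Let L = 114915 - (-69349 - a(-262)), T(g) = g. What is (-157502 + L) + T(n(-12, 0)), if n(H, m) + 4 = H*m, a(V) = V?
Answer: 26496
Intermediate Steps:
n(H, m) = -4 + H*m
L = 184002 (L = 114915 - (-69349 - 1*(-262)) = 114915 - (-69349 + 262) = 114915 - 1*(-69087) = 114915 + 69087 = 184002)
(-157502 + L) + T(n(-12, 0)) = (-157502 + 184002) + (-4 - 12*0) = 26500 + (-4 + 0) = 26500 - 4 = 26496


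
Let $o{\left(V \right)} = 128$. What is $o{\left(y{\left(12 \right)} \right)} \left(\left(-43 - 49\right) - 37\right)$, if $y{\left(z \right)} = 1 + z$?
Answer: $-16512$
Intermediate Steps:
$o{\left(y{\left(12 \right)} \right)} \left(\left(-43 - 49\right) - 37\right) = 128 \left(\left(-43 - 49\right) - 37\right) = 128 \left(-92 - 37\right) = 128 \left(-129\right) = -16512$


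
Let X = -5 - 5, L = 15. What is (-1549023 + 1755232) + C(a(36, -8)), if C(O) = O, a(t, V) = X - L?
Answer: 206184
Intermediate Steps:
X = -10
a(t, V) = -25 (a(t, V) = -10 - 1*15 = -10 - 15 = -25)
(-1549023 + 1755232) + C(a(36, -8)) = (-1549023 + 1755232) - 25 = 206209 - 25 = 206184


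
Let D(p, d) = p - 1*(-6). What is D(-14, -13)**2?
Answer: 64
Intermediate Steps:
D(p, d) = 6 + p (D(p, d) = p + 6 = 6 + p)
D(-14, -13)**2 = (6 - 14)**2 = (-8)**2 = 64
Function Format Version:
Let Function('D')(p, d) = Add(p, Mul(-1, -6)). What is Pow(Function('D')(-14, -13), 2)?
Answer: 64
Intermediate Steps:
Function('D')(p, d) = Add(6, p) (Function('D')(p, d) = Add(p, 6) = Add(6, p))
Pow(Function('D')(-14, -13), 2) = Pow(Add(6, -14), 2) = Pow(-8, 2) = 64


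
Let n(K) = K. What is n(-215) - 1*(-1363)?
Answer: 1148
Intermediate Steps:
n(-215) - 1*(-1363) = -215 - 1*(-1363) = -215 + 1363 = 1148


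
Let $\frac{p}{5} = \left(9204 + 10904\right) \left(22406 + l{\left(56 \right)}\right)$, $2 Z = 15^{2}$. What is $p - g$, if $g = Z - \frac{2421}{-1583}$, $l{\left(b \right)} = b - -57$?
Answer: $\frac{7168014422143}{3166} \approx 2.2641 \cdot 10^{9}$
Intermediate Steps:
$Z = \frac{225}{2}$ ($Z = \frac{15^{2}}{2} = \frac{1}{2} \cdot 225 = \frac{225}{2} \approx 112.5$)
$l{\left(b \right)} = 57 + b$ ($l{\left(b \right)} = b + 57 = 57 + b$)
$p = 2264060260$ ($p = 5 \left(9204 + 10904\right) \left(22406 + \left(57 + 56\right)\right) = 5 \cdot 20108 \left(22406 + 113\right) = 5 \cdot 20108 \cdot 22519 = 5 \cdot 452812052 = 2264060260$)
$g = \frac{361017}{3166}$ ($g = \frac{225}{2} - \frac{2421}{-1583} = \frac{225}{2} - 2421 \left(- \frac{1}{1583}\right) = \frac{225}{2} - - \frac{2421}{1583} = \frac{225}{2} + \frac{2421}{1583} = \frac{361017}{3166} \approx 114.03$)
$p - g = 2264060260 - \frac{361017}{3166} = \frac{7168014422143}{3166}$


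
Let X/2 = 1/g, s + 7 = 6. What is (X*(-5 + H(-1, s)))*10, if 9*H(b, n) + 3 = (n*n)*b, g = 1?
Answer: -980/9 ≈ -108.89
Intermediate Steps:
s = -1 (s = -7 + 6 = -1)
H(b, n) = -⅓ + b*n²/9 (H(b, n) = -⅓ + ((n*n)*b)/9 = -⅓ + (n²*b)/9 = -⅓ + (b*n²)/9 = -⅓ + b*n²/9)
X = 2 (X = 2/1 = 2*1 = 2)
(X*(-5 + H(-1, s)))*10 = (2*(-5 + (-⅓ + (⅑)*(-1)*(-1)²)))*10 = (2*(-5 + (-⅓ + (⅑)*(-1)*1)))*10 = (2*(-5 + (-⅓ - ⅑)))*10 = (2*(-5 - 4/9))*10 = (2*(-49/9))*10 = -98/9*10 = -980/9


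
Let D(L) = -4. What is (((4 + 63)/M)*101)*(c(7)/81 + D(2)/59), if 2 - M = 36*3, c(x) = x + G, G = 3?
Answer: -900011/253287 ≈ -3.5533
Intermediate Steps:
c(x) = 3 + x (c(x) = x + 3 = 3 + x)
M = -106 (M = 2 - 36*3 = 2 - 1*108 = 2 - 108 = -106)
(((4 + 63)/M)*101)*(c(7)/81 + D(2)/59) = (((4 + 63)/(-106))*101)*((3 + 7)/81 - 4/59) = ((67*(-1/106))*101)*(10*(1/81) - 4*1/59) = (-67/106*101)*(10/81 - 4/59) = -6767/106*266/4779 = -900011/253287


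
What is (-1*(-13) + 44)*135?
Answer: 7695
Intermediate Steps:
(-1*(-13) + 44)*135 = (13 + 44)*135 = 57*135 = 7695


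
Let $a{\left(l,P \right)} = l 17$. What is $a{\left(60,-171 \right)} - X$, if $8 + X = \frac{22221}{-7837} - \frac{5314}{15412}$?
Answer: $\frac{62274953751}{60391922} \approx 1031.2$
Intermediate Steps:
$a{\left(l,P \right)} = 17 l$
$X = - \frac{675193311}{60391922}$ ($X = -8 + \left(\frac{22221}{-7837} - \frac{5314}{15412}\right) = -8 + \left(22221 \left(- \frac{1}{7837}\right) - \frac{2657}{7706}\right) = -8 - \frac{192057935}{60391922} = - \frac{675193311}{60391922} \approx -11.18$)
$a{\left(60,-171 \right)} - X = 17 \cdot 60 - - \frac{675193311}{60391922} = 1020 + \frac{675193311}{60391922} = \frac{62274953751}{60391922}$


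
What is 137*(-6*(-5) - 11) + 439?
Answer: 3042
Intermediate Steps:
137*(-6*(-5) - 11) + 439 = 137*(30 - 11) + 439 = 137*19 + 439 = 2603 + 439 = 3042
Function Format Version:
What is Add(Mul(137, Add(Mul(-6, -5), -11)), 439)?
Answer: 3042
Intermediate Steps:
Add(Mul(137, Add(Mul(-6, -5), -11)), 439) = Add(Mul(137, Add(30, -11)), 439) = Add(Mul(137, 19), 439) = Add(2603, 439) = 3042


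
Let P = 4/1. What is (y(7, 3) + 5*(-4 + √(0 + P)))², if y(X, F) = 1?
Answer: 81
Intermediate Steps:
P = 4 (P = 4*1 = 4)
(y(7, 3) + 5*(-4 + √(0 + P)))² = (1 + 5*(-4 + √(0 + 4)))² = (1 + 5*(-4 + √4))² = (1 + 5*(-4 + 2))² = (1 + 5*(-2))² = (1 - 10)² = (-9)² = 81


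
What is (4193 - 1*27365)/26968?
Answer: -5793/6742 ≈ -0.85924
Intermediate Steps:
(4193 - 1*27365)/26968 = (4193 - 27365)*(1/26968) = -23172*1/26968 = -5793/6742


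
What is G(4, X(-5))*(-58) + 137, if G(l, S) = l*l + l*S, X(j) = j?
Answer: 369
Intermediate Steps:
G(l, S) = l² + S*l
G(4, X(-5))*(-58) + 137 = (4*(-5 + 4))*(-58) + 137 = (4*(-1))*(-58) + 137 = -4*(-58) + 137 = 232 + 137 = 369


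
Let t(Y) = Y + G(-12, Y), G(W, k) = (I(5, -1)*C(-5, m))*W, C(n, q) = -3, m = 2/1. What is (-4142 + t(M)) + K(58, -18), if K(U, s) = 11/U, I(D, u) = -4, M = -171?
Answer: -258495/58 ≈ -4456.8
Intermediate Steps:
m = 2 (m = 2*1 = 2)
G(W, k) = 12*W (G(W, k) = (-4*(-3))*W = 12*W)
t(Y) = -144 + Y (t(Y) = Y + 12*(-12) = Y - 144 = -144 + Y)
(-4142 + t(M)) + K(58, -18) = (-4142 + (-144 - 171)) + 11/58 = (-4142 - 315) + 11*(1/58) = -4457 + 11/58 = -258495/58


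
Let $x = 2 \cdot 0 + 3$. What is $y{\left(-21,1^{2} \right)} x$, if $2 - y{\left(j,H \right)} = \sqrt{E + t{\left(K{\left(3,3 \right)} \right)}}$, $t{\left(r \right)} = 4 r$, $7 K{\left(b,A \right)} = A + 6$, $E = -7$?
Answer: $6 - \frac{3 i \sqrt{91}}{7} \approx 6.0 - 4.0883 i$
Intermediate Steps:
$x = 3$ ($x = 0 + 3 = 3$)
$K{\left(b,A \right)} = \frac{6}{7} + \frac{A}{7}$ ($K{\left(b,A \right)} = \frac{A + 6}{7} = \frac{6 + A}{7} = \frac{6}{7} + \frac{A}{7}$)
$y{\left(j,H \right)} = 2 - \frac{i \sqrt{91}}{7}$ ($y{\left(j,H \right)} = 2 - \sqrt{-7 + 4 \left(\frac{6}{7} + \frac{1}{7} \cdot 3\right)} = 2 - \sqrt{-7 + 4 \left(\frac{6}{7} + \frac{3}{7}\right)} = 2 - \sqrt{-7 + 4 \cdot \frac{9}{7}} = 2 - \sqrt{-7 + \frac{36}{7}} = 2 - \sqrt{- \frac{13}{7}} = 2 - \frac{i \sqrt{91}}{7}$)
$y{\left(-21,1^{2} \right)} x = \left(2 - \frac{i \sqrt{91}}{7}\right) 3 = 6 - \frac{3 i \sqrt{91}}{7}$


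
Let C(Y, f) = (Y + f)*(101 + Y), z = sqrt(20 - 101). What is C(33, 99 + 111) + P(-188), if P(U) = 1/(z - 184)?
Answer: 1105056410/33937 - 9*I/33937 ≈ 32562.0 - 0.0002652*I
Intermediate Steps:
z = 9*I (z = sqrt(-81) = 9*I ≈ 9.0*I)
C(Y, f) = (101 + Y)*(Y + f)
P(U) = (-184 - 9*I)/33937 (P(U) = 1/(9*I - 184) = 1/(-184 + 9*I) = (-184 - 9*I)/33937)
C(33, 99 + 111) + P(-188) = (33**2 + 101*33 + 101*(99 + 111) + 33*(99 + 111)) + (-184/33937 - 9*I/33937) = (1089 + 3333 + 101*210 + 33*210) + (-184/33937 - 9*I/33937) = (1089 + 3333 + 21210 + 6930) + (-184/33937 - 9*I/33937) = 32562 + (-184/33937 - 9*I/33937) = 1105056410/33937 - 9*I/33937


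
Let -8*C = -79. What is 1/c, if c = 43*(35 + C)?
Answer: 8/15437 ≈ 0.00051824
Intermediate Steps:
C = 79/8 (C = -1/8*(-79) = 79/8 ≈ 9.8750)
c = 15437/8 (c = 43*(35 + 79/8) = 43*(359/8) = 15437/8 ≈ 1929.6)
1/c = 1/(15437/8) = 8/15437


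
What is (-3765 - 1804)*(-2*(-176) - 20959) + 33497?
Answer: 114793880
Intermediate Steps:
(-3765 - 1804)*(-2*(-176) - 20959) + 33497 = -5569*(352 - 20959) + 33497 = -5569*(-20607) + 33497 = 114760383 + 33497 = 114793880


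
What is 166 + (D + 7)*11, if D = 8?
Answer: 331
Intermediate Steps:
166 + (D + 7)*11 = 166 + (8 + 7)*11 = 166 + 15*11 = 166 + 165 = 331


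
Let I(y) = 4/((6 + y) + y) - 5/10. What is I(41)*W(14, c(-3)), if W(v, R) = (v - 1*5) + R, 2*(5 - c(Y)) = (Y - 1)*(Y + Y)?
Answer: -10/11 ≈ -0.90909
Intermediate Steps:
c(Y) = 5 - Y*(-1 + Y) (c(Y) = 5 - (Y - 1)*(Y + Y)/2 = 5 - (-1 + Y)*2*Y/2 = 5 - Y*(-1 + Y))
I(y) = -½ + 4/(6 + 2*y) (I(y) = 4/(6 + 2*y) - 5*⅒ = 4/(6 + 2*y) - ½ = -½ + 4/(6 + 2*y))
W(v, R) = -5 + R + v (W(v, R) = (v - 5) + R = (-5 + v) + R = -5 + R + v)
I(41)*W(14, c(-3)) = ((1 - 1*41)/(2*(3 + 41)))*(-5 + (5 - 3 - 1*(-3)²) + 14) = ((½)*(1 - 41)/44)*(-5 + (5 - 3 - 1*9) + 14) = ((½)*(1/44)*(-40))*(-5 + (5 - 3 - 9) + 14) = -5*(-5 - 7 + 14)/11 = -5/11*2 = -10/11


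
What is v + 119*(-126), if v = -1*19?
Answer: -15013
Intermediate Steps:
v = -19
v + 119*(-126) = -19 + 119*(-126) = -19 - 14994 = -15013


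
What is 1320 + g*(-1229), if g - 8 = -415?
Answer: 501523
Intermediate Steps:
g = -407 (g = 8 - 415 = -407)
1320 + g*(-1229) = 1320 - 407*(-1229) = 1320 + 500203 = 501523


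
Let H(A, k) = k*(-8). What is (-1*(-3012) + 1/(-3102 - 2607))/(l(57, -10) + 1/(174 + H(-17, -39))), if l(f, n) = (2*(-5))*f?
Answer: -2785672134/527167157 ≈ -5.2842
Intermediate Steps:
H(A, k) = -8*k
l(f, n) = -10*f
(-1*(-3012) + 1/(-3102 - 2607))/(l(57, -10) + 1/(174 + H(-17, -39))) = (-1*(-3012) + 1/(-3102 - 2607))/(-10*57 + 1/(174 - 8*(-39))) = (3012 + 1/(-5709))/(-570 + 1/(174 + 312)) = (3012 - 1/5709)/(-570 + 1/486) = 17195507/(5709*(-570 + 1/486)) = 17195507/(5709*(-277019/486)) = (17195507/5709)*(-486/277019) = -2785672134/527167157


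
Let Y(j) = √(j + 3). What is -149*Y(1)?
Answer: -298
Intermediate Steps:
Y(j) = √(3 + j)
-149*Y(1) = -149*√(3 + 1) = -149*√4 = -149*2 = -298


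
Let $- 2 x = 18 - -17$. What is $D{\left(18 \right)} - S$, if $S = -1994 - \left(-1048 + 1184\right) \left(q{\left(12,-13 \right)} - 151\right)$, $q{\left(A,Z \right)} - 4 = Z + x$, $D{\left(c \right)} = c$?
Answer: $-22128$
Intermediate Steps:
$x = - \frac{35}{2}$ ($x = - \frac{18 - -17}{2} = - \frac{18 + 17}{2} = \left(- \frac{1}{2}\right) 35 = - \frac{35}{2} \approx -17.5$)
$q{\left(A,Z \right)} = - \frac{27}{2} + Z$ ($q{\left(A,Z \right)} = 4 + \left(Z - \frac{35}{2}\right) = 4 + \left(- \frac{35}{2} + Z\right) = - \frac{27}{2} + Z$)
$S = 22146$ ($S = -1994 - \left(-1048 + 1184\right) \left(\left(- \frac{27}{2} - 13\right) - 151\right) = -1994 - 136 \left(- \frac{53}{2} - 151\right) = -1994 - 136 \left(- \frac{355}{2}\right) = -1994 - -24140 = -1994 + 24140 = 22146$)
$D{\left(18 \right)} - S = 18 - 22146 = -22128$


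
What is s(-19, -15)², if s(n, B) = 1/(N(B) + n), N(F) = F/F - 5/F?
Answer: 9/2809 ≈ 0.0032040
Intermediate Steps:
N(F) = 1 - 5/F
s(n, B) = 1/(n + (-5 + B)/B) (s(n, B) = 1/((-5 + B)/B + n) = 1/(n + (-5 + B)/B))
s(-19, -15)² = (-15/(-5 - 15 - 15*(-19)))² = (-15/(-5 - 15 + 285))² = (-15/265)² = (-15*1/265)² = (-3/53)² = 9/2809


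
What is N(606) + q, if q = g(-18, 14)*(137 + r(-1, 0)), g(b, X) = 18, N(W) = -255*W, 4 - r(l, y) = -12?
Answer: -151776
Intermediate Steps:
r(l, y) = 16 (r(l, y) = 4 - 1*(-12) = 4 + 12 = 16)
q = 2754 (q = 18*(137 + 16) = 18*153 = 2754)
N(606) + q = -255*606 + 2754 = -154530 + 2754 = -151776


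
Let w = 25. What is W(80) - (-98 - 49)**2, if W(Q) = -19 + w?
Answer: -21603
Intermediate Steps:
W(Q) = 6 (W(Q) = -19 + 25 = 6)
W(80) - (-98 - 49)**2 = 6 - (-98 - 49)**2 = 6 - 1*(-147)**2 = 6 - 1*21609 = 6 - 21609 = -21603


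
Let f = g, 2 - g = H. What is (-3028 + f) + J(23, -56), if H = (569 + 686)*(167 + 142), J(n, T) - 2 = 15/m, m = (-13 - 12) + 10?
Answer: -390820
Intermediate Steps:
m = -15 (m = -25 + 10 = -15)
J(n, T) = 1 (J(n, T) = 2 + 15/(-15) = 2 + 15*(-1/15) = 2 - 1 = 1)
H = 387795 (H = 1255*309 = 387795)
g = -387793 (g = 2 - 1*387795 = 2 - 387795 = -387793)
f = -387793
(-3028 + f) + J(23, -56) = (-3028 - 387793) + 1 = -390821 + 1 = -390820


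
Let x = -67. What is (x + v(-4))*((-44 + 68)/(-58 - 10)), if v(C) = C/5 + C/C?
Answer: 2004/85 ≈ 23.576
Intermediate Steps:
v(C) = 1 + C/5 (v(C) = C*(⅕) + 1 = C/5 + 1 = 1 + C/5)
(x + v(-4))*((-44 + 68)/(-58 - 10)) = (-67 + (1 + (⅕)*(-4)))*((-44 + 68)/(-58 - 10)) = (-67 + (1 - ⅘))*(24/(-68)) = (-67 + ⅕)*(24*(-1/68)) = -334/5*(-6/17) = 2004/85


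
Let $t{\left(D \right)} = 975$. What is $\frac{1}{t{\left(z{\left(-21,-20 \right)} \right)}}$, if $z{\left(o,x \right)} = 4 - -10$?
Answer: $\frac{1}{975} \approx 0.0010256$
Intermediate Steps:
$z{\left(o,x \right)} = 14$ ($z{\left(o,x \right)} = 4 + 10 = 14$)
$\frac{1}{t{\left(z{\left(-21,-20 \right)} \right)}} = \frac{1}{975}$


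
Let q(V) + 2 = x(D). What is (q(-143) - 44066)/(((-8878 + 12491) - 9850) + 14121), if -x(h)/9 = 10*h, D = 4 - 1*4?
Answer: -11017/1971 ≈ -5.5895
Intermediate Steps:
D = 0 (D = 4 - 4 = 0)
x(h) = -90*h
q(V) = -2 (q(V) = -2 - 90*0 = -2 + 0 = -2)
(q(-143) - 44066)/(((-8878 + 12491) - 9850) + 14121) = (-2 - 44066)/(((-8878 + 12491) - 9850) + 14121) = -44068/((3613 - 9850) + 14121) = -44068/(-6237 + 14121) = -44068/7884 = -44068*1/7884 = -11017/1971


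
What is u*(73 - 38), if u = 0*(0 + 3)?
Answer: 0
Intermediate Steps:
u = 0 (u = 0*3 = 0)
u*(73 - 38) = 0*(73 - 38) = 0*35 = 0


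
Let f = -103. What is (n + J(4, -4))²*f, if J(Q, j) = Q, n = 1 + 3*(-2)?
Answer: -103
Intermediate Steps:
n = -5 (n = 1 - 6 = -5)
(n + J(4, -4))²*f = (-5 + 4)²*(-103) = (-1)²*(-103) = 1*(-103) = -103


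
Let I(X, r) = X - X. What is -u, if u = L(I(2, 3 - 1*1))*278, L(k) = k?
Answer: 0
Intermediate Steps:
I(X, r) = 0
u = 0 (u = 0*278 = 0)
-u = -1*0 = 0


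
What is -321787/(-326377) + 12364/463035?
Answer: 153033968773/151123974195 ≈ 1.0126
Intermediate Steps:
-321787/(-326377) + 12364/463035 = -321787*(-1/326377) + 12364*(1/463035) = 321787/326377 + 12364/463035 = 153033968773/151123974195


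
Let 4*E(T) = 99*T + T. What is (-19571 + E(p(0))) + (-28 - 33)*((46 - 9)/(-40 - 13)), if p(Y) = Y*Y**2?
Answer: -1035006/53 ≈ -19528.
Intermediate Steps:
p(Y) = Y**3
E(T) = 25*T (E(T) = (99*T + T)/4 = (100*T)/4 = 25*T)
(-19571 + E(p(0))) + (-28 - 33)*((46 - 9)/(-40 - 13)) = (-19571 + 25*0**3) + (-28 - 33)*((46 - 9)/(-40 - 13)) = (-19571 + 25*0) - 2257/(-53) = (-19571 + 0) - 2257*(-1)/53 = -19571 - 61*(-37/53) = -19571 + 2257/53 = -1035006/53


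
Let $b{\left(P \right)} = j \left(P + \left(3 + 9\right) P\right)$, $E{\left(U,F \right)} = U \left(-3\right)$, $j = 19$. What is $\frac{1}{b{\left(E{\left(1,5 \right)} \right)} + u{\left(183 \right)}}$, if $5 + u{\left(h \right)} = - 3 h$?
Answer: $- \frac{1}{1295} \approx -0.0007722$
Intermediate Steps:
$u{\left(h \right)} = -5 - 3 h$
$E{\left(U,F \right)} = - 3 U$
$b{\left(P \right)} = 247 P$ ($b{\left(P \right)} = 19 \left(P + \left(3 + 9\right) P\right) = 19 \left(P + 12 P\right) = 19 \cdot 13 P = 247 P$)
$\frac{1}{b{\left(E{\left(1,5 \right)} \right)} + u{\left(183 \right)}} = \frac{1}{247 \left(\left(-3\right) 1\right) - 554} = \frac{1}{247 \left(-3\right) - 554} = \frac{1}{-741 - 554} = \frac{1}{-1295} = - \frac{1}{1295}$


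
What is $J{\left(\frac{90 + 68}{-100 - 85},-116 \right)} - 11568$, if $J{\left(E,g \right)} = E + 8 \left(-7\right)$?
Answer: $- \frac{2150598}{185} \approx -11625.0$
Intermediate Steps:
$J{\left(E,g \right)} = -56 + E$ ($J{\left(E,g \right)} = E - 56 = -56 + E$)
$J{\left(\frac{90 + 68}{-100 - 85},-116 \right)} - 11568 = \left(-56 + \frac{90 + 68}{-100 - 85}\right) - 11568 = \left(-56 + \frac{158}{-185}\right) - 11568 = \left(-56 + 158 \left(- \frac{1}{185}\right)\right) - 11568 = \left(-56 - \frac{158}{185}\right) - 11568 = - \frac{10518}{185} - 11568 = - \frac{2150598}{185}$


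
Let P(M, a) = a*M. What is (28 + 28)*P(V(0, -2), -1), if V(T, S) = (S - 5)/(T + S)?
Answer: -196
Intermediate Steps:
V(T, S) = (-5 + S)/(S + T)
P(M, a) = M*a
(28 + 28)*P(V(0, -2), -1) = (28 + 28)*(((-5 - 2)/(-2 + 0))*(-1)) = 56*((-7/(-2))*(-1)) = 56*(-1/2*(-7)*(-1)) = 56*((7/2)*(-1)) = 56*(-7/2) = -196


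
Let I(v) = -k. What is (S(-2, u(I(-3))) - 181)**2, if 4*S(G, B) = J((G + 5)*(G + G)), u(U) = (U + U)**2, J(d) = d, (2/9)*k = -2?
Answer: 33856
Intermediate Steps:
k = -9 (k = (9/2)*(-2) = -9)
I(v) = 9 (I(v) = -1*(-9) = 9)
u(U) = 4*U**2 (u(U) = (2*U)**2 = 4*U**2)
S(G, B) = G*(5 + G)/2 (S(G, B) = ((G + 5)*(G + G))/4 = ((5 + G)*(2*G))/4 = (2*G*(5 + G))/4 = G*(5 + G)/2)
(S(-2, u(I(-3))) - 181)**2 = ((1/2)*(-2)*(5 - 2) - 181)**2 = ((1/2)*(-2)*3 - 181)**2 = (-3 - 181)**2 = (-184)**2 = 33856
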